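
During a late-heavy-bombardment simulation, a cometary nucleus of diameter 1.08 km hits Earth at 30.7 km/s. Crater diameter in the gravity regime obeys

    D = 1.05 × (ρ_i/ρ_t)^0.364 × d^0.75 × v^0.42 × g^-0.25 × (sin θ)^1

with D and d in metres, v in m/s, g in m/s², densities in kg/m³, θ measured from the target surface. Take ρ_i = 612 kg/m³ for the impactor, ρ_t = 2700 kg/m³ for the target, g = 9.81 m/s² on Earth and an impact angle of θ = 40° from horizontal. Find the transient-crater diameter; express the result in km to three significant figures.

D ≈ 3.21 km

In SI units: d = 1080 m, v = 30700 m/s.
(ρ_i/ρ_t)^0.364 = (612/2700)^0.364 = 0.5826
d^0.75 = 1080^0.75 = 188.4
v^0.42 = 30700^0.42 = 76.67
g^-0.25 = 9.81^-0.25 = 0.5650
(sin 40°)^1 = 0.6428^1 = 0.6428
D = 1.05 × 0.5826 × 188.4 × 76.67 × 0.5650 × 0.6428 = 3209 m
   = 3.209 km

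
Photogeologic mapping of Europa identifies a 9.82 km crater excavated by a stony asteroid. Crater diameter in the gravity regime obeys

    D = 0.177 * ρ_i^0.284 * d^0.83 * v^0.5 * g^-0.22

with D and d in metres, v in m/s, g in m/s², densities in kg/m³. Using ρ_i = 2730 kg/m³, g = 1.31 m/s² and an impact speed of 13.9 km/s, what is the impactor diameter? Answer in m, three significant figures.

d ≈ 119 m

Rearranging for d: d = [D / (0.177 · 2730^0.284 · 13900^0.5 · 1.31^-0.22)]^(1/0.83).
D = 9820 m.
2730^0.284 = 9.460
13900^0.5 = 117.9
1.31^-0.22 = 0.9423
Denominator = 0.177 × 9.460 × 117.9 × 0.9423 = 186.0
D / 186.0 = 9820 / 186.0 = 52.80
d = 52.80^(1/0.83) = 52.80^1.2048 = 119.0 m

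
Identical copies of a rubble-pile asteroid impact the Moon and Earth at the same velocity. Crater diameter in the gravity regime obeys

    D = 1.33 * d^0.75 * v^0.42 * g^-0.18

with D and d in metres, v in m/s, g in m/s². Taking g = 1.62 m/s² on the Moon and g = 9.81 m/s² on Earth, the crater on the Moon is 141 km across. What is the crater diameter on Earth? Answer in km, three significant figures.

All impactor-dependent factors cancel in the ratio, leaving D_Earth/D_Moon = (g_Earth/g_Moon)^-0.18.
(9.81/1.62)^-0.18 = 6.056^-0.18 = 0.7231
D_Earth = 0.7231 × 141 km = 102 km

D ≈ 102 km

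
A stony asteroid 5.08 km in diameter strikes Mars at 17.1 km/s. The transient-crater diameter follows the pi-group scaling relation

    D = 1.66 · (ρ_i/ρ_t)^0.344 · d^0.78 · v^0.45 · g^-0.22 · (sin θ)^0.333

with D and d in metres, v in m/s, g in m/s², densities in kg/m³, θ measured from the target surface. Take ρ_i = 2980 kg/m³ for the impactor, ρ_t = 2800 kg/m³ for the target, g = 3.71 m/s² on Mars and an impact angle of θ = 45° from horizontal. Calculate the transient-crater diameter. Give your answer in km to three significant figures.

D ≈ 70.7 km

In SI units: d = 5080 m, v = 17100 m/s.
(ρ_i/ρ_t)^0.344 = (2980/2800)^0.344 = 1.022
d^0.78 = 5080^0.78 = 777.3
v^0.45 = 17100^0.45 = 80.32
g^-0.22 = 3.71^-0.22 = 0.7494
(sin 45°)^0.333 = 0.7071^0.333 = 0.8910
D = 1.66 × 1.022 × 777.3 × 80.32 × 0.7494 × 0.8910 = 70723 m
   = 70.72 km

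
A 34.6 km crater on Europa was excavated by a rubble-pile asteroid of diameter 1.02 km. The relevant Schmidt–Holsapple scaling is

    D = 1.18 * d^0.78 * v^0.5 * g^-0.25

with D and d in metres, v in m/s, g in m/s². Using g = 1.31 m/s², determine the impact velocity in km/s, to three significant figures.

v ≈ 19.9 km/s

Rearranging for v: v = [D / (1.18 · 1020^0.78 · 1.31^-0.25)]^(1/0.5).
D = 34600 m.
1020^0.78 = 222.2
1.31^-0.25 = 0.9347
Denominator = 1.18 × 222.2 × 0.9347 = 245.1
D / 245.1 = 34600 / 245.1 = 141.2
v = 141.2^(1/0.5) = 141.2^2 = 19937 m/s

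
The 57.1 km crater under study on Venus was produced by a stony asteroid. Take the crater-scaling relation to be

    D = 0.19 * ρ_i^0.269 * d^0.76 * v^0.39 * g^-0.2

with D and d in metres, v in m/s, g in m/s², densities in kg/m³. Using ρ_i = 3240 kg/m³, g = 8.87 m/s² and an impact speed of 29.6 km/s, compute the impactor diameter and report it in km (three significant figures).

d ≈ 8.32 km

Rearranging for d: d = [D / (0.19 · 3240^0.269 · 29600^0.39 · 8.87^-0.2)]^(1/0.76).
D = 57100 m.
3240^0.269 = 8.797
29600^0.39 = 55.44
8.87^-0.2 = 0.6463
Denominator = 0.19 × 8.797 × 55.44 × 0.6463 = 59.89
D / 59.89 = 57100 / 59.89 = 953.4
d = 953.4^(1/0.76) = 953.4^1.3158 = 8320 m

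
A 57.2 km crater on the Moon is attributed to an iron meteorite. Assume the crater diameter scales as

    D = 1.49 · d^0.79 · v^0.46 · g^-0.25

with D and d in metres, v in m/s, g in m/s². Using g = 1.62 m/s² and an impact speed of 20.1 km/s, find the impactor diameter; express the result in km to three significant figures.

Rearranging for d: d = [D / (1.49 · 20100^0.46 · 1.62^-0.25)]^(1/0.79).
D = 57200 m.
20100^0.46 = 95.38
1.62^-0.25 = 0.8864
Denominator = 1.49 × 95.38 × 0.8864 = 126.0
D / 126.0 = 57200 / 126.0 = 454.0
d = 454.0^(1/0.79) = 454.0^1.2658 = 2308 m

d ≈ 2.31 km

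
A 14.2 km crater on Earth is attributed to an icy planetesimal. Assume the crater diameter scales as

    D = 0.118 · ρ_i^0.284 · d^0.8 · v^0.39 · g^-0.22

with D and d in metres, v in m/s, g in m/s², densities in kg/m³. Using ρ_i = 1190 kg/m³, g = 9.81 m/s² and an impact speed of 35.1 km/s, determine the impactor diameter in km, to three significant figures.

Rearranging for d: d = [D / (0.118 · 1190^0.284 · 35100^0.39 · 9.81^-0.22)]^(1/0.8).
D = 14200 m.
1190^0.284 = 7.472
35100^0.39 = 59.25
9.81^-0.22 = 0.6051
Denominator = 0.118 × 7.472 × 59.25 × 0.6051 = 31.61
D / 31.61 = 14200 / 31.61 = 449.2
d = 449.2^(1/0.8) = 449.2^1.25 = 2068 m

d ≈ 2.07 km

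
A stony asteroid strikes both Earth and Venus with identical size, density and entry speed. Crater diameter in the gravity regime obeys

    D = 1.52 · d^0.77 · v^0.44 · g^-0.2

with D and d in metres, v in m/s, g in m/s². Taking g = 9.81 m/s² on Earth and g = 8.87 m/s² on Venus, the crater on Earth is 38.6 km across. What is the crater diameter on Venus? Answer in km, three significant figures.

D ≈ 39.4 km

All impactor-dependent factors cancel in the ratio, leaving D_Venus/D_Earth = (g_Venus/g_Earth)^-0.2.
(8.87/9.81)^-0.2 = 0.9042^-0.2 = 1.020
D_Venus = 1.020 × 38.6 km = 39.4 km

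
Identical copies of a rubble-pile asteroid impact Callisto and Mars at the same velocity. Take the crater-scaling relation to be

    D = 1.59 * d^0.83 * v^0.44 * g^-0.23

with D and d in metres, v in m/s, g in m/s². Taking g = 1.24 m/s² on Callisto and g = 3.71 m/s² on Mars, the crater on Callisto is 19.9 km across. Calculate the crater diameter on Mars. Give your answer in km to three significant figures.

D ≈ 15.5 km

All impactor-dependent factors cancel in the ratio, leaving D_Mars/D_Callisto = (g_Mars/g_Callisto)^-0.23.
(3.71/1.24)^-0.23 = 2.992^-0.23 = 0.7772
D_Mars = 0.7772 × 19.9 km = 15.5 km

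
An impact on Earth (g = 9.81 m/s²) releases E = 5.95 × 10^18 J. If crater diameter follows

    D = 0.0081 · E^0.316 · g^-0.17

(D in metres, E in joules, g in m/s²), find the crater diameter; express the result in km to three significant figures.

E^0.316 = (5.95 × 10^18)^0.316 = 8.565 × 10^5
g^-0.17 = 9.81^-0.17 = 0.6783
D = 0.0081 × 8.565 × 10^5 × 0.6783 = 4706 m
   = 4.706 km

D ≈ 4.71 km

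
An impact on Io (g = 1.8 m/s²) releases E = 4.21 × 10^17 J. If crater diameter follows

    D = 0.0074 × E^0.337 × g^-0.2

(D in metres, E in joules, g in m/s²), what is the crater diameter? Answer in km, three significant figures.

D ≈ 5.72 km

E^0.337 = (4.21 × 10^17)^0.337 = 8.697 × 10^5
g^-0.2 = 1.8^-0.2 = 0.8891
D = 0.0074 × 8.697 × 10^5 × 0.8891 = 5722 m
   = 5.722 km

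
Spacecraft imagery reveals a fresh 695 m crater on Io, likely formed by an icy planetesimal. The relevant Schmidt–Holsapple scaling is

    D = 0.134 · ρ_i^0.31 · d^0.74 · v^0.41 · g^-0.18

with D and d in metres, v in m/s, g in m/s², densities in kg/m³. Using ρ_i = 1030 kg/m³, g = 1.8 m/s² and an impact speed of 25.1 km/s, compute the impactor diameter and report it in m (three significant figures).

Rearranging for d: d = [D / (0.134 · 1030^0.31 · 25100^0.41 · 1.8^-0.18)]^(1/0.74).
1030^0.31 = 8.590
25100^0.41 = 63.66
1.8^-0.18 = 0.8996
Denominator = 0.134 × 8.590 × 63.66 × 0.8996 = 65.92
D / 65.92 = 695 / 65.92 = 10.54
d = 10.54^(1/0.74) = 10.54^1.3514 = 24.11 m

d ≈ 24.1 m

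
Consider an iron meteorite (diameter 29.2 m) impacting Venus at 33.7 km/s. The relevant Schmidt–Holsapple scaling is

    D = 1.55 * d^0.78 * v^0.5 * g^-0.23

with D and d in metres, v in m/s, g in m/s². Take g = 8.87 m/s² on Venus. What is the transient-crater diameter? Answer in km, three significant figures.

D ≈ 2.39 km

In SI units: v = 33700 m/s.
d^0.78 = 29.2^0.78 = 13.90
v^0.5 = 33700^0.5 = 183.6
g^-0.23 = 8.87^-0.23 = 0.6053
D = 1.55 × 13.90 × 183.6 × 0.6053 = 2394 m
   = 2.394 km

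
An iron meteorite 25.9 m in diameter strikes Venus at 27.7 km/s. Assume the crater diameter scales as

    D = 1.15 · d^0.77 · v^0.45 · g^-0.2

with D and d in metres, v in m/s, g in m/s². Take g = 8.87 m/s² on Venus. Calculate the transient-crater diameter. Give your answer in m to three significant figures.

In SI units: v = 27700 m/s.
d^0.77 = 25.9^0.77 = 12.25
v^0.45 = 27700^0.45 = 99.80
g^-0.2 = 8.87^-0.2 = 0.6463
D = 1.15 × 12.25 × 99.80 × 0.6463 = 908.7 m

D ≈ 909 m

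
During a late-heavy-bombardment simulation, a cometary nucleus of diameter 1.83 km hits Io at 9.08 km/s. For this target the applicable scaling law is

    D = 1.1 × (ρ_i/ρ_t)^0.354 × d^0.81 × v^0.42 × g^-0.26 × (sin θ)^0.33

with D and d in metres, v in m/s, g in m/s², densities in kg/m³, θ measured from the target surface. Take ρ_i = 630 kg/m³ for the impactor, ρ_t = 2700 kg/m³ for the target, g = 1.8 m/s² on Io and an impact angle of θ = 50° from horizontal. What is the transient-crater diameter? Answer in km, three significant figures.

In SI units: d = 1830 m, v = 9080 m/s.
(ρ_i/ρ_t)^0.354 = (630/2700)^0.354 = 0.5974
d^0.81 = 1830^0.81 = 439.1
v^0.42 = 9080^0.42 = 45.96
g^-0.26 = 1.8^-0.26 = 0.8583
(sin 50°)^0.33 = 0.7660^0.33 = 0.9158
D = 1.1 × 0.5974 × 439.1 × 45.96 × 0.8583 × 0.9158 = 10424 m
   = 10.42 km

D ≈ 10.4 km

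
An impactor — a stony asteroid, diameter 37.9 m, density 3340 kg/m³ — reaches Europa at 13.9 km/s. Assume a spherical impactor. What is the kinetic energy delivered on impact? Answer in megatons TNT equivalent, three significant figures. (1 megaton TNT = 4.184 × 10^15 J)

E ≈ 2.20 Mt TNT

v = 13900 m/s.
Mass m = (π/6) ρ d³ = (π/6) × 3340 × (37.9)³ = 9.521 × 10^7 kg
E = ½ m v² = 0.5 × 9.521 × 10^7 × (13900)² = 9.198 × 10^15 J
   = 9.198 × 10^15 / 4.184×10^15 = 2.198 Mt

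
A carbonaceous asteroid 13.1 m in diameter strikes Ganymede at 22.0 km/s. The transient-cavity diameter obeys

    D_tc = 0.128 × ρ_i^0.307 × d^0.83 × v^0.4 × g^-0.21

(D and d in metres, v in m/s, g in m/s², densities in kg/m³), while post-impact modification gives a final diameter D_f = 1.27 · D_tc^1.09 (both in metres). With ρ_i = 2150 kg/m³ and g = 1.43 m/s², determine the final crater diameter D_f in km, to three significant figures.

v = 22000 m/s.
ρ_i^0.307 = 2150^0.307 = 10.55
d^0.83 = 13.1^0.83 = 8.459
v^0.4 = 22000^0.4 = 54.57
g^-0.21 = 1.43^-0.21 = 0.9276
D_tc = 0.128 × 10.55 × 8.459 × 54.57 × 0.9276 = 578.2 m
D_f = 1.27 × (578.2)^1.09 = 1302 m
     = 1.302 km

D_f ≈ 1.30 km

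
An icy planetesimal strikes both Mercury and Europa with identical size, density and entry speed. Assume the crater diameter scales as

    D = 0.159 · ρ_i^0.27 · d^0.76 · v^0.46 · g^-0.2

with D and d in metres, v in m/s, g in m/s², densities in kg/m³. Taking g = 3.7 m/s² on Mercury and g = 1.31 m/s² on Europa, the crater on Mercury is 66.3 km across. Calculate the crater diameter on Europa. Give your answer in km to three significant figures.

D ≈ 81.6 km

All impactor-dependent factors cancel in the ratio, leaving D_Europa/D_Mercury = (g_Europa/g_Mercury)^-0.2.
(1.31/3.7)^-0.2 = 0.3541^-0.2 = 1.231
D_Europa = 1.231 × 66.3 km = 81.6 km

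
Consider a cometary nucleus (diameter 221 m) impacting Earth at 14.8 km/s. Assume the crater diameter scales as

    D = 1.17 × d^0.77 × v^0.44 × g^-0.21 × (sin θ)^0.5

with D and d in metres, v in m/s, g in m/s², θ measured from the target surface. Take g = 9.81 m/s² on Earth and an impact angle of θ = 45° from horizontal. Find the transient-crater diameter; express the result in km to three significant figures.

D ≈ 2.66 km

In SI units: v = 14800 m/s.
d^0.77 = 221^0.77 = 63.85
v^0.44 = 14800^0.44 = 68.38
g^-0.21 = 9.81^-0.21 = 0.6191
(sin 45°)^0.5 = 0.7071^0.5 = 0.8409
D = 1.17 × 63.85 × 68.38 × 0.6191 × 0.8409 = 2659 m
   = 2.659 km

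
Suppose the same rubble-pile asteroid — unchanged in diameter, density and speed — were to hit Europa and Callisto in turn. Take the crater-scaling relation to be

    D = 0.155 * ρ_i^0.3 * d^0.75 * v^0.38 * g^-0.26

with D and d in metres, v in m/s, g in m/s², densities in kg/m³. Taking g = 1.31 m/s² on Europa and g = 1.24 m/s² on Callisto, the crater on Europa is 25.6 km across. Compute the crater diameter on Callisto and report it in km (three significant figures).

D ≈ 26.0 km

All impactor-dependent factors cancel in the ratio, leaving D_Callisto/D_Europa = (g_Callisto/g_Europa)^-0.26.
(1.24/1.31)^-0.26 = 0.9466^-0.26 = 1.014
D_Callisto = 1.014 × 25.6 km = 26.0 km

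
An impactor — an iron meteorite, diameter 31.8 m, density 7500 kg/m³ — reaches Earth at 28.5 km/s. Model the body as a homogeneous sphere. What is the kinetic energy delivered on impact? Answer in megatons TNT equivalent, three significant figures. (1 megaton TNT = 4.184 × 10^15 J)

E ≈ 12.3 Mt TNT

v = 28500 m/s.
Mass m = (π/6) ρ d³ = (π/6) × 7500 × (31.8)³ = 1.263 × 10^8 kg
E = ½ m v² = 0.5 × 1.263 × 10^8 × (28500)² = 5.129 × 10^16 J
   = 5.129 × 10^16 / 4.184×10^15 = 12.26 Mt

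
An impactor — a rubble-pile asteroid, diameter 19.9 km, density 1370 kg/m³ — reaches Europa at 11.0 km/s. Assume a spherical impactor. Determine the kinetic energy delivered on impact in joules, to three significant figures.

d = 19900 m; v = 11000 m/s.
Mass m = (π/6) ρ d³ = (π/6) × 1370 × (19900)³ = 5.653 × 10^15 kg
E = ½ m v² = 0.5 × 5.653 × 10^15 × (11000)² = 3.420 × 10^23 J

E ≈ 3.42 × 10^23 J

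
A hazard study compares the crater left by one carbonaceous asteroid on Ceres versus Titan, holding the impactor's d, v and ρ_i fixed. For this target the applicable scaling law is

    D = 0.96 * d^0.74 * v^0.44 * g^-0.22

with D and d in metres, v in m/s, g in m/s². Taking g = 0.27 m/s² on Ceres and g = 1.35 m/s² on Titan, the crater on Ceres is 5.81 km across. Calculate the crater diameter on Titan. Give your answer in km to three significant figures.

D ≈ 4.08 km

All impactor-dependent factors cancel in the ratio, leaving D_Titan/D_Ceres = (g_Titan/g_Ceres)^-0.22.
(1.35/0.27)^-0.22 = 5.000^-0.22 = 0.7018
D_Titan = 0.7018 × 5.81 km = 4.08 km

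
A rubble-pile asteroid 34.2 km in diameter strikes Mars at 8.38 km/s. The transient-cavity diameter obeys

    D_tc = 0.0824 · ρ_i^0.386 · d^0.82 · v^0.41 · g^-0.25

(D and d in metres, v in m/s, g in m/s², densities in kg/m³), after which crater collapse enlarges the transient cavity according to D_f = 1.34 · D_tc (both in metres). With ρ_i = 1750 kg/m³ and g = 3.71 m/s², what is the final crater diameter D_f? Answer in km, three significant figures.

In SI: d = 34200 m, v = 8380 m/s.
ρ_i^0.386 = 1750^0.386 = 17.86
d^0.82 = 34200^0.82 = 5223
v^0.41 = 8380^0.41 = 40.60
g^-0.25 = 3.71^-0.25 = 0.7205
D_tc = 0.0824 × 17.86 × 5223 × 40.60 × 0.7205 = 2.248 × 10^5 m
D_f = 1.34 × 2.248 × 10^5 = 3.012 × 10^5 m
     = 301.2 km

D_f ≈ 301 km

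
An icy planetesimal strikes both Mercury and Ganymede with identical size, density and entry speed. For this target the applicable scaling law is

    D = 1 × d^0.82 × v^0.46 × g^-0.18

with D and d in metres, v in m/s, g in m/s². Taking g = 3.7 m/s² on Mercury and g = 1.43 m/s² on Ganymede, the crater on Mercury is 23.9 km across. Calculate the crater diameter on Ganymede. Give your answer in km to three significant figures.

All impactor-dependent factors cancel in the ratio, leaving D_Ganymede/D_Mercury = (g_Ganymede/g_Mercury)^-0.18.
(1.43/3.7)^-0.18 = 0.3865^-0.18 = 1.187
D_Ganymede = 1.187 × 23.9 km = 28.4 km

D ≈ 28.4 km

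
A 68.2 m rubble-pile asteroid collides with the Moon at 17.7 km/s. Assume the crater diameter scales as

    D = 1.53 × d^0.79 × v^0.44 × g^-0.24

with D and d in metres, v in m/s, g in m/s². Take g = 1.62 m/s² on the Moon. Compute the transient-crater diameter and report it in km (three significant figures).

D ≈ 2.83 km

In SI units: v = 17700 m/s.
d^0.79 = 68.2^0.79 = 28.10
v^0.44 = 17700^0.44 = 73.98
g^-0.24 = 1.62^-0.24 = 0.8907
D = 1.53 × 28.10 × 73.98 × 0.8907 = 2833 m
   = 2.833 km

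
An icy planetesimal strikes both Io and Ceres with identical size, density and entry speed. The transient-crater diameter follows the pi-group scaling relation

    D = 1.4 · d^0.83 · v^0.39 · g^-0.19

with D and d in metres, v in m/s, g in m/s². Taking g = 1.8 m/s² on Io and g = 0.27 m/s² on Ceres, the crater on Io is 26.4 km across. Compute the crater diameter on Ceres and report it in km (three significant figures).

All impactor-dependent factors cancel in the ratio, leaving D_Ceres/D_Io = (g_Ceres/g_Io)^-0.19.
(0.27/1.8)^-0.19 = 0.1500^-0.19 = 1.434
D_Ceres = 1.434 × 26.4 km = 37.9 km

D ≈ 37.9 km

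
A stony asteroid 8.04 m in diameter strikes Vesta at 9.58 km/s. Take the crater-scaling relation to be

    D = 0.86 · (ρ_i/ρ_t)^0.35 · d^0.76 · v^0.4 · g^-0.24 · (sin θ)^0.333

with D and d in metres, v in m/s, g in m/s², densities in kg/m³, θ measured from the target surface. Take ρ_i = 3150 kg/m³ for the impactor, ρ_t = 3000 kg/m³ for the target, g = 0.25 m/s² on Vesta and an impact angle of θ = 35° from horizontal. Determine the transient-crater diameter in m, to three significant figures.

In SI units: v = 9580 m/s.
(ρ_i/ρ_t)^0.35 = (3150/3000)^0.35 = 1.017
d^0.76 = 8.04^0.76 = 4.875
v^0.4 = 9580^0.4 = 39.13
g^-0.24 = 0.25^-0.24 = 1.395
(sin 35°)^0.333 = 0.5736^0.333 = 0.8310
D = 0.86 × 1.017 × 4.875 × 39.13 × 1.395 × 0.8310 = 193.4 m

D ≈ 193 m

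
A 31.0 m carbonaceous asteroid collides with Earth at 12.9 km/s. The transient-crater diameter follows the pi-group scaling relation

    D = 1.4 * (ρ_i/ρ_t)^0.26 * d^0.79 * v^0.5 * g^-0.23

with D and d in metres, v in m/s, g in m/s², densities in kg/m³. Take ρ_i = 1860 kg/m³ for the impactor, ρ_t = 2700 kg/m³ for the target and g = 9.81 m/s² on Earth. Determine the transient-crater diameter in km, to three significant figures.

D ≈ 1.29 km

In SI units: v = 12900 m/s.
(ρ_i/ρ_t)^0.26 = (1860/2700)^0.26 = 0.9077
d^0.79 = 31^0.79 = 15.07
v^0.5 = 12900^0.5 = 113.6
g^-0.23 = 9.81^-0.23 = 0.5914
D = 1.4 × 0.9077 × 15.07 × 113.6 × 0.5914 = 1287 m
   = 1.287 km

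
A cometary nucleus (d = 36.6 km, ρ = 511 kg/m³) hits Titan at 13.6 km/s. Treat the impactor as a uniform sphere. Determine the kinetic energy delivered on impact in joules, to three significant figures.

d = 36600 m; v = 13600 m/s.
Mass m = (π/6) ρ d³ = (π/6) × 511 × (36600)³ = 1.312 × 10^16 kg
E = ½ m v² = 0.5 × 1.312 × 10^16 × (13600)² = 1.213 × 10^24 J

E ≈ 1.21 × 10^24 J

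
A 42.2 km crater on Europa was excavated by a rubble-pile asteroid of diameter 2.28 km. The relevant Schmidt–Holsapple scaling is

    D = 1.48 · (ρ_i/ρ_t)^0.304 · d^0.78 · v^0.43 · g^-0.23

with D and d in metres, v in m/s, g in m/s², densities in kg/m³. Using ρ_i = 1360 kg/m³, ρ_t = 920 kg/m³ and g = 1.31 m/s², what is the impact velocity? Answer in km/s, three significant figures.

Rearranging for v: v = [D / (1.48 · (1360/920)^0.304 · 2280^0.78 · 1.31^-0.23)]^(1/0.43).
D = 42200 m.
(1360/920)^0.304 = 1.126
2280^0.78 = 416.1
1.31^-0.23 = 0.9398
Denominator = 1.48 × 1.126 × 416.1 × 0.9398 = 651.7
D / 651.7 = 42200 / 651.7 = 64.75
v = 64.75^(1/0.43) = 64.75^2.3256 = 16301 m/s

v ≈ 16.3 km/s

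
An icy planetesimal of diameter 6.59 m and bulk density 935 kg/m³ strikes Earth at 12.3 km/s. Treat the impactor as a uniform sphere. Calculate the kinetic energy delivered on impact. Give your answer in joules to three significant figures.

v = 12300 m/s.
Mass m = (π/6) ρ d³ = (π/6) × 935 × (6.59)³ = 1.401 × 10^5 kg
E = ½ m v² = 0.5 × 1.401 × 10^5 × (12300)² = 1.060 × 10^13 J

E ≈ 1.06 × 10^13 J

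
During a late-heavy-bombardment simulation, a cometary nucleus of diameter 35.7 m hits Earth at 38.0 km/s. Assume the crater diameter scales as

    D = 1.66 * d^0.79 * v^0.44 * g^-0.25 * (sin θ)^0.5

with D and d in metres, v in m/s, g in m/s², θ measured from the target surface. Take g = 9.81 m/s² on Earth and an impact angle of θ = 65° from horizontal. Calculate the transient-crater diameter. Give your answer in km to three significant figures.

D ≈ 1.56 km

In SI units: v = 38000 m/s.
d^0.79 = 35.7^0.79 = 16.85
v^0.44 = 38000^0.44 = 103.5
g^-0.25 = 9.81^-0.25 = 0.5650
(sin 65°)^0.5 = 0.9063^0.5 = 0.9520
D = 1.66 × 16.85 × 103.5 × 0.5650 × 0.9520 = 1557 m
   = 1.557 km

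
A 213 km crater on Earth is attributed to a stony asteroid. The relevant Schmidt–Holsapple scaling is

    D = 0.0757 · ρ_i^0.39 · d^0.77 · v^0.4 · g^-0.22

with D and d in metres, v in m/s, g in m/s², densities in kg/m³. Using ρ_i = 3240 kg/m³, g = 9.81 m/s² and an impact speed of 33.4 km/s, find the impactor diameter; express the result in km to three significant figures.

d ≈ 34.0 km

Rearranging for d: d = [D / (0.0757 · 3240^0.39 · 33400^0.4 · 9.81^-0.22)]^(1/0.77).
D = 213000 m.
3240^0.39 = 23.39
33400^0.4 = 64.49
9.81^-0.22 = 0.6051
Denominator = 0.0757 × 23.39 × 64.49 × 0.6051 = 69.09
D / 69.09 = 213000 / 69.09 = 3083
d = 3083^(1/0.77) = 3083^1.2987 = 33973 m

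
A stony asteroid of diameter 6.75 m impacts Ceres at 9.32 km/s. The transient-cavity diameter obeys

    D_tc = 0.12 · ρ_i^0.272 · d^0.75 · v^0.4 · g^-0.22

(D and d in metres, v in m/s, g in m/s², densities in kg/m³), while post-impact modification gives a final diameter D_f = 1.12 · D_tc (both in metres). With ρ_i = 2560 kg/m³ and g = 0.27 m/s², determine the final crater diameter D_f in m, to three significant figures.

D_f ≈ 246 m

v = 9320 m/s.
ρ_i^0.272 = 2560^0.272 = 8.454
d^0.75 = 6.75^0.75 = 4.188
v^0.4 = 9320^0.4 = 38.70
g^-0.22 = 0.27^-0.22 = 1.334
D_tc = 0.12 × 8.454 × 4.188 × 38.70 × 1.334 = 219.3 m
D_f = 1.12 × 219.3 = 245.6 m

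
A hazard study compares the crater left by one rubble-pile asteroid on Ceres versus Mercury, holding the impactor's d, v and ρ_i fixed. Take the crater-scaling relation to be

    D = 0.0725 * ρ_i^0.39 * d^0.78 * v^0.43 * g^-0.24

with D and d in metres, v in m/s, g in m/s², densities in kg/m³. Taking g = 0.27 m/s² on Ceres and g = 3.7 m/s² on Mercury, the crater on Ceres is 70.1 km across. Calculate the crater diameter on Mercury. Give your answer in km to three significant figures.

All impactor-dependent factors cancel in the ratio, leaving D_Mercury/D_Ceres = (g_Mercury/g_Ceres)^-0.24.
(3.7/0.27)^-0.24 = 13.70^-0.24 = 0.5336
D_Mercury = 0.5336 × 70.1 km = 37.4 km

D ≈ 37.4 km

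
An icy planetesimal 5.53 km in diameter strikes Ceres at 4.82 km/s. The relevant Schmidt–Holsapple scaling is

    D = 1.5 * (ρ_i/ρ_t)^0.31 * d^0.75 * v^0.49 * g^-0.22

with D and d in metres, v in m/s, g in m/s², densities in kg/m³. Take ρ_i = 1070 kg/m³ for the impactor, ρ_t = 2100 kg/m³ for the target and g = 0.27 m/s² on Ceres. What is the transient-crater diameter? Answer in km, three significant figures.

D ≈ 66.4 km

In SI units: d = 5530 m, v = 4820 m/s.
(ρ_i/ρ_t)^0.31 = (1070/2100)^0.31 = 0.8114
d^0.75 = 5530^0.75 = 641.3
v^0.49 = 4820^0.49 = 63.78
g^-0.22 = 0.27^-0.22 = 1.334
D = 1.5 × 0.8114 × 641.3 × 63.78 × 1.334 = 66409 m
   = 66.41 km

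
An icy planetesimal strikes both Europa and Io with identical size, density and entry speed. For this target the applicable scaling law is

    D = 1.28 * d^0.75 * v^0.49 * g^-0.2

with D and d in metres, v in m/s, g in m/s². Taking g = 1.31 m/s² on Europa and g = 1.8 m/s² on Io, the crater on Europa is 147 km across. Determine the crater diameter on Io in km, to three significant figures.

All impactor-dependent factors cancel in the ratio, leaving D_Io/D_Europa = (g_Io/g_Europa)^-0.2.
(1.8/1.31)^-0.2 = 1.374^-0.2 = 0.9384
D_Io = 0.9384 × 147 km = 138 km

D ≈ 138 km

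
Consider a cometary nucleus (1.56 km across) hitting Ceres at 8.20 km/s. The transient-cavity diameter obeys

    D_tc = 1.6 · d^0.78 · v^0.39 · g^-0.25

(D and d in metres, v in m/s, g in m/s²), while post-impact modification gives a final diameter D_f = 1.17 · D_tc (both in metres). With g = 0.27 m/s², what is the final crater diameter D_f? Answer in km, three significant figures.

In SI: d = 1560 m, v = 8200 m/s.
d^0.78 = 1560^0.78 = 309.5
v^0.39 = 8200^0.39 = 33.60
g^-0.25 = 0.27^-0.25 = 1.387
D_tc = 1.6 × 309.5 × 33.60 × 1.387 = 23080 m
D_f = 1.17 × 23080 = 27004 m
     = 27.00 km

D_f ≈ 27.0 km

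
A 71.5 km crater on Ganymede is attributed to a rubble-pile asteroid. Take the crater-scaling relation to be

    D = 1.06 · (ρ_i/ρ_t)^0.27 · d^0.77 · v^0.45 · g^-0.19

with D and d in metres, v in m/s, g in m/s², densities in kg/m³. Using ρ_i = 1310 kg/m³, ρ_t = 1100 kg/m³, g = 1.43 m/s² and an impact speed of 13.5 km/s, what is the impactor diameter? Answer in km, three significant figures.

Rearranging for d: d = [D / (1.06 · (1310/1100)^0.27 · 13500^0.45 · 1.43^-0.19)]^(1/0.77).
D = 71500 m.
(1310/1100)^0.27 = 1.048
13500^0.45 = 72.22
1.43^-0.19 = 0.9343
Denominator = 1.06 × 1.048 × 72.22 × 0.9343 = 74.96
D / 74.96 = 71500 / 74.96 = 953.8
d = 953.8^(1/0.77) = 953.8^1.2987 = 7403 m

d ≈ 7.40 km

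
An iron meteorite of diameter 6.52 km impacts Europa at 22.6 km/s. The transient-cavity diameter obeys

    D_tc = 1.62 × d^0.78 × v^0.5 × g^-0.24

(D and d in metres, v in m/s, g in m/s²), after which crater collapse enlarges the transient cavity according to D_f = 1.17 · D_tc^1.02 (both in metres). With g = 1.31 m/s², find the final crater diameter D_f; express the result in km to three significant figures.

D_f ≈ 322 km

In SI: d = 6520 m, v = 22600 m/s.
d^0.78 = 6520^0.78 = 944.3
v^0.5 = 22600^0.5 = 150.3
g^-0.24 = 1.31^-0.24 = 0.9372
D_tc = 1.62 × 944.3 × 150.3 × 0.9372 = 2.155 × 10^5 m
D_f = 1.17 × (2.155 × 10^5)^1.02 = 3.223 × 10^5 m
     = 322.3 km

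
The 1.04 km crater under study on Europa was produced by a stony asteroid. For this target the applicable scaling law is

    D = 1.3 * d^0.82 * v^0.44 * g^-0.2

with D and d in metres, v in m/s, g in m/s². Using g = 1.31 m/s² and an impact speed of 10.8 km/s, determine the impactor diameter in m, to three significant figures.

Rearranging for d: d = [D / (1.3 · 10800^0.44 · 1.31^-0.2)]^(1/0.82).
D = 1040 m.
10800^0.44 = 59.53
1.31^-0.2 = 0.9474
Denominator = 1.3 × 59.53 × 0.9474 = 73.32
D / 73.32 = 1040 / 73.32 = 14.18
d = 14.18^(1/0.82) = 14.18^1.2195 = 25.38 m

d ≈ 25.4 m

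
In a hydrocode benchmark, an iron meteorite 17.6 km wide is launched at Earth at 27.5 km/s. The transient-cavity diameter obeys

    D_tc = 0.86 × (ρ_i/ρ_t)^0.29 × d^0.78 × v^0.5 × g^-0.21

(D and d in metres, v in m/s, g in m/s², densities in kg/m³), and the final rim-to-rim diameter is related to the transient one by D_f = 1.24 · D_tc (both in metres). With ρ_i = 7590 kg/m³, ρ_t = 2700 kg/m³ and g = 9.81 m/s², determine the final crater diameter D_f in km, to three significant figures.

In SI: d = 17600 m, v = 27500 m/s.
(ρ_i/ρ_t)^0.29 = (7590/2700)^0.29 = 1.350
d^0.78 = 17600^0.78 = 2049
v^0.5 = 27500^0.5 = 165.8
g^-0.21 = 9.81^-0.21 = 0.6191
D_tc = 0.86 × 1.350 × 2049 × 165.8 × 0.6191 = 2.442 × 10^5 m
D_f = 1.24 × 2.442 × 10^5 = 3.028 × 10^5 m
     = 302.8 km

D_f ≈ 303 km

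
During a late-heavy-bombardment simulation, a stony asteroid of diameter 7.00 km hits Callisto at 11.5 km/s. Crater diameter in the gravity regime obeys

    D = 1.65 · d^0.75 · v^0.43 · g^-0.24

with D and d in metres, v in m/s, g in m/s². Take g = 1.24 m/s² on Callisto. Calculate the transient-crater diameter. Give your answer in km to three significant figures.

D ≈ 66.8 km

In SI units: d = 7000 m, v = 11500 m/s.
d^0.75 = 7000^0.75 = 765.3
v^0.43 = 11500^0.43 = 55.73
g^-0.24 = 1.24^-0.24 = 0.9497
D = 1.65 × 765.3 × 55.73 × 0.9497 = 66833 m
   = 66.83 km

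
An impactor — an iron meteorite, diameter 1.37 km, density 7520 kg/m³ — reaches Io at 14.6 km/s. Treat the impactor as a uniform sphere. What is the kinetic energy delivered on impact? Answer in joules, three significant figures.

d = 1370 m; v = 14600 m/s.
Mass m = (π/6) ρ d³ = (π/6) × 7520 × (1370)³ = 1.012 × 10^13 kg
E = ½ m v² = 0.5 × 1.012 × 10^13 × (14600)² = 1.079 × 10^21 J

E ≈ 1.08 × 10^21 J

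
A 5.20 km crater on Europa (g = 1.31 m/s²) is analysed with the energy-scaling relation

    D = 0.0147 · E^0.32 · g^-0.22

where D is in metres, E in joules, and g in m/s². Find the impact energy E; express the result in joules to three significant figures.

E ≈ 2.63 × 10^17 J

Rearranging: E = [D / (0.0147 · g^-0.22)]^(1/0.32).
D = 5200 m.
g^-0.22 = 1.31^-0.22 = 0.9423
D / (0.0147 × 0.9423) = 5200 / (0.01385) = 3.755 × 10^5
E = (3.755 × 10^5)^3.125 = 2.634 × 10^17 J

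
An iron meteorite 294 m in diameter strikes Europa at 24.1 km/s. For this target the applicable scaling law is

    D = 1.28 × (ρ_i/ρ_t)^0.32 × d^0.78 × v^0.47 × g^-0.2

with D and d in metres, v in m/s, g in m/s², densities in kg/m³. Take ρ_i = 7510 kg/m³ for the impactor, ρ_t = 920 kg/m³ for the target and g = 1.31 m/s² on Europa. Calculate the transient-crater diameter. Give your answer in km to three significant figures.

In SI units: v = 24100 m/s.
(ρ_i/ρ_t)^0.32 = (7510/920)^0.32 = 1.958
d^0.78 = 294^0.78 = 84.20
v^0.47 = 24100^0.47 = 114.7
g^-0.2 = 1.31^-0.2 = 0.9474
D = 1.28 × 1.958 × 84.20 × 114.7 × 0.9474 = 22931 m
   = 22.93 km

D ≈ 22.9 km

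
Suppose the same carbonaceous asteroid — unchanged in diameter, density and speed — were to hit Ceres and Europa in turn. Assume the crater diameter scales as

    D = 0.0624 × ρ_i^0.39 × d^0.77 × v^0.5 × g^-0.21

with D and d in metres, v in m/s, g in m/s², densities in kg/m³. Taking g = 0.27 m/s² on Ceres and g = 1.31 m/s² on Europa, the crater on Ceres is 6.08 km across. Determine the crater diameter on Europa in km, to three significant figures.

All impactor-dependent factors cancel in the ratio, leaving D_Europa/D_Ceres = (g_Europa/g_Ceres)^-0.21.
(1.31/0.27)^-0.21 = 4.852^-0.21 = 0.7177
D_Europa = 0.7177 × 6.08 km = 4.36 km

D ≈ 4.36 km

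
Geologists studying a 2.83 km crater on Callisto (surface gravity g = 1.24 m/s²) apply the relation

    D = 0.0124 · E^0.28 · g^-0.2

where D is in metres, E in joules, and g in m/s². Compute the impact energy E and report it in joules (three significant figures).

Rearranging: E = [D / (0.0124 · g^-0.2)]^(1/0.28).
D = 2830 m.
g^-0.2 = 1.24^-0.2 = 0.9579
D / (0.0124 × 0.9579) = 2830 / (0.01188) = 2.382 × 10^5
E = (2.382 × 10^5)^3.5714 = 1.597 × 10^19 J

E ≈ 1.60 × 10^19 J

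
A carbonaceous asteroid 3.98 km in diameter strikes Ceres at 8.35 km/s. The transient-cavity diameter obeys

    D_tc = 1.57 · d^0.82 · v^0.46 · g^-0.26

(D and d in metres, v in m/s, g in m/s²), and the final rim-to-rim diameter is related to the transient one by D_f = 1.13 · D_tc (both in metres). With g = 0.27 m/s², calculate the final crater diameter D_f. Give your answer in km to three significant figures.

D_f ≈ 142 km

In SI: d = 3980 m, v = 8350 m/s.
d^0.82 = 3980^0.82 = 895.2
v^0.46 = 8350^0.46 = 63.68
g^-0.26 = 0.27^-0.26 = 1.406
D_tc = 1.57 × 895.2 × 63.68 × 1.406 = 1.258 × 10^5 m
D_f = 1.13 × 1.258 × 10^5 = 1.422 × 10^5 m
     = 142.2 km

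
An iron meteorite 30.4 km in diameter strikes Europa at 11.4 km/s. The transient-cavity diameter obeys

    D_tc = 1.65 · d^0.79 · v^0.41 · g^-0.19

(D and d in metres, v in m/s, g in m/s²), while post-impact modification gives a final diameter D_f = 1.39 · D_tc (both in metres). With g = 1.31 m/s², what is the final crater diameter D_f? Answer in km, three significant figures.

In SI: d = 30400 m, v = 11400 m/s.
d^0.79 = 30400^0.79 = 3479
v^0.41 = 11400^0.41 = 46.06
g^-0.19 = 1.31^-0.19 = 0.9500
D_tc = 1.65 × 3479 × 46.06 × 0.9500 = 2.512 × 10^5 m
D_f = 1.39 × 2.512 × 10^5 = 3.492 × 10^5 m
     = 349.2 km

D_f ≈ 349 km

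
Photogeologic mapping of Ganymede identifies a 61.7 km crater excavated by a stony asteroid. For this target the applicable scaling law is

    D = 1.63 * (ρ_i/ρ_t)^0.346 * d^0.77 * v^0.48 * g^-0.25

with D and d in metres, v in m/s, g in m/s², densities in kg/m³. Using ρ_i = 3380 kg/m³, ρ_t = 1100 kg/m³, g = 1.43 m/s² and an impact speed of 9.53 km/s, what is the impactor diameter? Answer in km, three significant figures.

Rearranging for d: d = [D / (1.63 · (3380/1100)^0.346 · 9530^0.48 · 1.43^-0.25)]^(1/0.77).
D = 61700 m.
(3380/1100)^0.346 = 1.475
9530^0.48 = 81.28
1.43^-0.25 = 0.9145
Denominator = 1.63 × 1.475 × 81.28 × 0.9145 = 178.7
D / 178.7 = 61700 / 178.7 = 345.3
d = 345.3^(1/0.77) = 345.3^1.2987 = 1979 m

d ≈ 1.98 km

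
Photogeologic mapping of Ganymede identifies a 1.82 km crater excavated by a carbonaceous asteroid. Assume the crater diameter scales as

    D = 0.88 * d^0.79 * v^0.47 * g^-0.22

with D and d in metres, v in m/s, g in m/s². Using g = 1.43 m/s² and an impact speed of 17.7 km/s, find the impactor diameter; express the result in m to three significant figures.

d ≈ 51.6 m

Rearranging for d: d = [D / (0.88 · 17700^0.47 · 1.43^-0.22)]^(1/0.79).
D = 1820 m.
17700^0.47 = 99.21
1.43^-0.22 = 0.9243
Denominator = 0.88 × 99.21 × 0.9243 = 80.70
D / 80.70 = 1820 / 80.70 = 22.55
d = 22.55^(1/0.79) = 22.55^1.2658 = 51.62 m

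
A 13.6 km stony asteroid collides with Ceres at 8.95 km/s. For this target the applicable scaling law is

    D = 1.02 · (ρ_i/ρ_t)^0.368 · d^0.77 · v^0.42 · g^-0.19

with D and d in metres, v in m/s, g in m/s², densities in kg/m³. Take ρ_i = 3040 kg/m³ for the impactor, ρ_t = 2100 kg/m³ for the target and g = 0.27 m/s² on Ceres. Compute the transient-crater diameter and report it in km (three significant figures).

In SI units: d = 13600 m, v = 8950 m/s.
(ρ_i/ρ_t)^0.368 = (3040/2100)^0.368 = 1.146
d^0.77 = 13600^0.77 = 1523
v^0.42 = 8950^0.42 = 45.68
g^-0.19 = 0.27^-0.19 = 1.282
D = 1.02 × 1.146 × 1523 × 45.68 × 1.282 = 1.043 × 10^5 m
   = 104.3 km

D ≈ 104 km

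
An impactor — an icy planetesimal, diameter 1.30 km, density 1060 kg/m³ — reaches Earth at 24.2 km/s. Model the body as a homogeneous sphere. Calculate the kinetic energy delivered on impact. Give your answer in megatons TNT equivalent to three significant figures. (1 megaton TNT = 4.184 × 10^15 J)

E ≈ 85300 Mt TNT

d = 1300 m; v = 24200 m/s.
Mass m = (π/6) ρ d³ = (π/6) × 1060 × (1300)³ = 1.219 × 10^12 kg
E = ½ m v² = 0.5 × 1.219 × 10^12 × (24200)² = 3.569 × 10^20 J
   = 3.569 × 10^20 / 4.184×10^15 = 85301 Mt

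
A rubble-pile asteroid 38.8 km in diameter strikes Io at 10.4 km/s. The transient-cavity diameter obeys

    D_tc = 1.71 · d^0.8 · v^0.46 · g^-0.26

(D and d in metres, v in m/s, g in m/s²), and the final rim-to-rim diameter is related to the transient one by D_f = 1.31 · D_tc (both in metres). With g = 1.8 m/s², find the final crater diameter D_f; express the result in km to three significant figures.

D_f ≈ 635 km

In SI: d = 38800 m, v = 10400 m/s.
d^0.8 = 38800^0.8 = 4689
v^0.46 = 10400^0.46 = 70.44
g^-0.26 = 1.8^-0.26 = 0.8583
D_tc = 1.71 × 4689 × 70.44 × 0.8583 = 4.848 × 10^5 m
D_f = 1.31 × 4.848 × 10^5 = 6.351 × 10^5 m
     = 635.1 km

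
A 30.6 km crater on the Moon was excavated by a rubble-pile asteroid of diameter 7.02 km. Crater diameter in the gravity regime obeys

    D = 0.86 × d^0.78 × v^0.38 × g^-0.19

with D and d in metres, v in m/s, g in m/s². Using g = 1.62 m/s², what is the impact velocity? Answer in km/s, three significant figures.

v ≈ 15.4 km/s

Rearranging for v: v = [D / (0.86 · 7020^0.78 · 1.62^-0.19)]^(1/0.38).
D = 30600 m.
7020^0.78 = 1000
1.62^-0.19 = 0.9124
Denominator = 0.86 × 1000 × 0.9124 = 784.7
D / 784.7 = 30600 / 784.7 = 39.00
v = 39.00^(1/0.38) = 39.00^2.6316 = 15383 m/s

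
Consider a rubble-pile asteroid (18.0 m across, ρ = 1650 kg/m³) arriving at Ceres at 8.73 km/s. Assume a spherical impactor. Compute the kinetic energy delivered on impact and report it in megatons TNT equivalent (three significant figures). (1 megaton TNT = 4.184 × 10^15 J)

v = 8730 m/s.
Mass m = (π/6) ρ d³ = (π/6) × 1650 × (18)³ = 5.038 × 10^6 kg
E = ½ m v² = 0.5 × 5.038 × 10^6 × (8730)² = 1.920 × 10^14 J
   = 1.920 × 10^14 / 4.184×10^15 = 0.04589 Mt

E ≈ 0.0459 Mt TNT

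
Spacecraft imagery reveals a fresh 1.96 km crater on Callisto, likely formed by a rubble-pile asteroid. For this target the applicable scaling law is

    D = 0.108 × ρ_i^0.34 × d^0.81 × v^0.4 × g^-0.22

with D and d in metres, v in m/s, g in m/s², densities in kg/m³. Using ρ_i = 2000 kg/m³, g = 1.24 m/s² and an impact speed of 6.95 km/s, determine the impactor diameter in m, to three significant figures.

d ≈ 100 m

Rearranging for d: d = [D / (0.108 · 2000^0.34 · 6950^0.4 · 1.24^-0.22)]^(1/0.81).
D = 1960 m.
2000^0.34 = 13.25
6950^0.4 = 34.42
1.24^-0.22 = 0.9538
Denominator = 0.108 × 13.25 × 34.42 × 0.9538 = 46.98
D / 46.98 = 1960 / 46.98 = 41.72
d = 41.72^(1/0.81) = 41.72^1.2346 = 100.1 m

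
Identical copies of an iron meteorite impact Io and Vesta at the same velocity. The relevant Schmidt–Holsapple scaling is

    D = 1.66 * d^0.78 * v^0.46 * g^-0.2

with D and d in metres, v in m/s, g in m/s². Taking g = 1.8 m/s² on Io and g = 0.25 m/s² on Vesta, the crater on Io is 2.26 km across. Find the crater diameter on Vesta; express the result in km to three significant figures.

All impactor-dependent factors cancel in the ratio, leaving D_Vesta/D_Io = (g_Vesta/g_Io)^-0.2.
(0.25/1.8)^-0.2 = 0.1389^-0.2 = 1.484
D_Vesta = 1.484 × 2.26 km = 3.35 km

D ≈ 3.35 km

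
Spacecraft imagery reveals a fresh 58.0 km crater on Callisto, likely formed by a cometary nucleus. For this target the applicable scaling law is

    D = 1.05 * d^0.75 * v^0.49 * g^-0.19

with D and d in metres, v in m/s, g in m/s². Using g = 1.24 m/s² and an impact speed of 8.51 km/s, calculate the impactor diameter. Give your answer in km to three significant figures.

Rearranging for d: d = [D / (1.05 · 8510^0.49 · 1.24^-0.19)]^(1/0.75).
D = 58000 m.
8510^0.49 = 84.27
1.24^-0.19 = 0.9600
Denominator = 1.05 × 84.27 × 0.9600 = 84.94
D / 84.94 = 58000 / 84.94 = 682.8
d = 682.8^(1/0.75) = 682.8^1.3333 = 6011 m

d ≈ 6.01 km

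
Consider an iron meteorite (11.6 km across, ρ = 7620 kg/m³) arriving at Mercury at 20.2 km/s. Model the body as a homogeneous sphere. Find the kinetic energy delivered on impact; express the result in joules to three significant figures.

E ≈ 1.27 × 10^24 J

d = 11600 m; v = 20200 m/s.
Mass m = (π/6) ρ d³ = (π/6) × 7620 × (11600)³ = 6.228 × 10^15 kg
E = ½ m v² = 0.5 × 6.228 × 10^15 × (20200)² = 1.271 × 10^24 J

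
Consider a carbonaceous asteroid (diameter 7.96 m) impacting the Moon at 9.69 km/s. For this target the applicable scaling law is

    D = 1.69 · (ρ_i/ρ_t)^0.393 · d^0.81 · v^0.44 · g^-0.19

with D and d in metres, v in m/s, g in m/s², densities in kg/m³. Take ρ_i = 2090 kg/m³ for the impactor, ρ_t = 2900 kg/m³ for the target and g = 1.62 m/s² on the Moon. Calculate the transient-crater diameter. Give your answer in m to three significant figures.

In SI units: v = 9690 m/s.
(ρ_i/ρ_t)^0.393 = (2090/2900)^0.393 = 0.8792
d^0.81 = 7.96^0.81 = 5.367
v^0.44 = 9690^0.44 = 56.75
g^-0.19 = 1.62^-0.19 = 0.9124
D = 1.69 × 0.8792 × 5.367 × 56.75 × 0.9124 = 412.9 m

D ≈ 413 m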